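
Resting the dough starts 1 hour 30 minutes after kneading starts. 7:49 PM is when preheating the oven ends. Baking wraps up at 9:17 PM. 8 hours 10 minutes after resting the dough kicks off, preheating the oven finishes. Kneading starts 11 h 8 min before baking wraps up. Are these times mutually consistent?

Kneading starts at 9:17 PM − 668 min = 10:09 AM.
Resting the dough starts at 10:09 AM + 90 min = 11:39 AM.
Preheating the oven ends at 11:39 AM + 490 min = 7:49 PM.
That matches the stated 7:49 PM, so the schedule is consistent.

Yes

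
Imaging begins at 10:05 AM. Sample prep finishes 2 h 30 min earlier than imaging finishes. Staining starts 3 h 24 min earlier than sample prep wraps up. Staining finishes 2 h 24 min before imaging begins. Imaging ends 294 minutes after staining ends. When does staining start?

6:41 AM

Staining ends at 10:05 AM − 144 min = 7:41 AM.
Imaging ends at 7:41 AM + 294 min = 12:35 PM.
Sample prep ends at 12:35 PM − 150 min = 10:05 AM.
Staining starts at 10:05 AM − 204 min = 6:41 AM.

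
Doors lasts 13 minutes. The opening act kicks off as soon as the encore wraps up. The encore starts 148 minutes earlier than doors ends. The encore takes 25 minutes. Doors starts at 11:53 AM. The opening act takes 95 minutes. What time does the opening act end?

11:38 AM

Doors ends at 11:53 AM + 13 min = 12:06 PM.
The encore starts at 12:06 PM − 148 min = 9:38 AM.
The encore ends at 9:38 AM + 25 min = 10:03 AM.
So the opening act starts at 10:03 AM.
The opening act ends at 10:03 AM + 95 min = 11:38 AM.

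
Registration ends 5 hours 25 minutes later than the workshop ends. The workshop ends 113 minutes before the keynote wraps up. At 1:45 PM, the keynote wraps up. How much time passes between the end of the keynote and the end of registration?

The workshop ends at 1:45 PM − 113 min = 11:52 AM.
Registration ends at 11:52 AM + 325 min = 5:17 PM.
From 1:45 PM to 5:17 PM is 3 h 32 min.

3 h 32 min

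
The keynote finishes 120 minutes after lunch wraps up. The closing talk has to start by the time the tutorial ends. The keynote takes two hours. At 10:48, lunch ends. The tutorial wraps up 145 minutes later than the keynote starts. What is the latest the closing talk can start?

The keynote ends at 10:48 + 120 min = 12:48.
The keynote starts at 12:48 − 120 min = 10:48.
The tutorial ends at 10:48 + 145 min = 13:13.
The closing talk is bounded by the tutorial, so the latest it can start is 13:13.

13:13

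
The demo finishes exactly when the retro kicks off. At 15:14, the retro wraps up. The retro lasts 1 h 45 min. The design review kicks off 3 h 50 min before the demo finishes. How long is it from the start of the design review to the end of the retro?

335 minutes

The retro starts at 15:14 − 105 min = 13:29.
So the demo ends at 13:29.
The design review starts at 13:29 − 230 min = 09:39.
From 09:39 to 15:14 is 335 minutes.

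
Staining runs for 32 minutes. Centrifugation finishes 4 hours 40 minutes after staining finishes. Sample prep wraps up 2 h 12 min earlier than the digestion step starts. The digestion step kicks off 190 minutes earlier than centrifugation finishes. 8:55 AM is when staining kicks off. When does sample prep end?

8:45 AM

Staining ends at 8:55 AM + 32 min = 9:27 AM.
Centrifugation ends at 9:27 AM + 280 min = 2:07 PM.
The digestion step starts at 2:07 PM − 190 min = 10:57 AM.
Sample prep ends at 10:57 AM − 132 min = 8:45 AM.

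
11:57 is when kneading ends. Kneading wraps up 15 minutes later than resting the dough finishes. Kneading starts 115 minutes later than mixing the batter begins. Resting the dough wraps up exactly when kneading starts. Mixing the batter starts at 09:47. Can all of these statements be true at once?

Yes

Kneading starts at 09:47 + 115 min = 11:42.
So resting the dough ends at 11:42.
Kneading ends at 11:42 + 15 min = 11:57.
That matches the stated 11:57, so the schedule is consistent.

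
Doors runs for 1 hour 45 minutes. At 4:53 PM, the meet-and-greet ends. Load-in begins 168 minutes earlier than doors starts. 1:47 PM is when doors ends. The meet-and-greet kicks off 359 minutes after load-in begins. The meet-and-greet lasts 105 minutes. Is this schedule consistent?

Doors starts at 1:47 PM − 105 min = 12:02 PM.
Load-in starts at 12:02 PM − 168 min = 9:14 AM.
The meet-and-greet starts at 9:14 AM + 359 min = 3:13 PM.
The meet-and-greet ends at 3:13 PM + 105 min = 4:58 PM.
But the meet-and-greet is also said to end at 4:53 PM — a 5-minute conflict.

No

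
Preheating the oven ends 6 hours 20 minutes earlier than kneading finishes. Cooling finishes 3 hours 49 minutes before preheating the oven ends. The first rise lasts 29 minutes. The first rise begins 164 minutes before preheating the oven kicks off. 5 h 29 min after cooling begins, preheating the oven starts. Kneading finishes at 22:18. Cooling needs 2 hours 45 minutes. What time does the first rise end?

12:38

Preheating the oven ends at 22:18 − 380 min = 15:58.
Cooling ends at 15:58 − 229 min = 12:09.
Cooling starts at 12:09 − 165 min = 09:24.
Preheating the oven starts at 09:24 + 329 min = 14:53.
The first rise starts at 14:53 − 164 min = 12:09.
The first rise ends at 12:09 + 29 min = 12:38.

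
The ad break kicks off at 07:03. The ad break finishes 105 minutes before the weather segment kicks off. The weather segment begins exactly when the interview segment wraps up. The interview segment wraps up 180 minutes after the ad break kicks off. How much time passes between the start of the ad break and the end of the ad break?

The interview segment ends at 07:03 + 180 min = 10:03.
So the weather segment starts at 10:03.
The ad break ends at 10:03 − 105 min = 08:18.
From 07:03 to 08:18 is 75 minutes.

75 minutes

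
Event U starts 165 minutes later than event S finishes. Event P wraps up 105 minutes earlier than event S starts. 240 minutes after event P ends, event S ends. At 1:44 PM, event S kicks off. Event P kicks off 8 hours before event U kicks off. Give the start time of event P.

Event P ends at 1:44 PM − 105 min = 11:59 AM.
Event S ends at 11:59 AM + 240 min = 3:59 PM.
Event U starts at 3:59 PM + 165 min = 6:44 PM.
Event P starts at 6:44 PM − 480 min = 10:44 AM.

10:44 AM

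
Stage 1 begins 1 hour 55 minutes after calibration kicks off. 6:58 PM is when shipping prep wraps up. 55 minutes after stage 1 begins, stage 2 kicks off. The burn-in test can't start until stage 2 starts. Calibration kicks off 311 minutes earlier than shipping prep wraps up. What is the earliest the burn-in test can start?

Calibration starts at 6:58 PM − 311 min = 1:47 PM.
Stage 1 starts at 1:47 PM + 115 min = 3:42 PM.
Stage 2 starts at 3:42 PM + 55 min = 4:37 PM.
The burn-in test is bounded by stage 2, so the earliest it can start is 4:37 PM.

4:37 PM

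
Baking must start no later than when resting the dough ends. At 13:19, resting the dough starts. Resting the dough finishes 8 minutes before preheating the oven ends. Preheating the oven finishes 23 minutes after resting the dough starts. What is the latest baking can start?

13:34

Preheating the oven ends at 13:19 + 23 min = 13:42.
Resting the dough ends at 13:42 − 8 min = 13:34.
Baking is bounded by resting the dough, so the latest it can start is 13:34.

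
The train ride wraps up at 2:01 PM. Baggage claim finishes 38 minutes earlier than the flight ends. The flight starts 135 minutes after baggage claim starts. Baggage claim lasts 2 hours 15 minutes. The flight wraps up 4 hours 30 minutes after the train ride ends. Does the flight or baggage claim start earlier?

The flight ends at 2:01 PM + 270 min = 6:31 PM.
Baggage claim ends at 6:31 PM − 38 min = 5:53 PM.
Baggage claim starts at 5:53 PM − 135 min = 3:38 PM.
The flight starts at 3:38 PM + 135 min = 5:53 PM.
The flight starts at 5:53 PM and baggage claim starts at 3:38 PM, so baggage claim is first.

baggage claim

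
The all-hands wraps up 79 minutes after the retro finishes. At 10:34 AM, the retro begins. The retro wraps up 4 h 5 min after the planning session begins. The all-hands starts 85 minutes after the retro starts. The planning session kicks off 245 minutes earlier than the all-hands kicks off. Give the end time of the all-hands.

The all-hands starts at 10:34 AM + 85 min = 11:59 AM.
The planning session starts at 11:59 AM − 245 min = 7:54 AM.
The retro ends at 7:54 AM + 245 min = 11:59 AM.
The all-hands ends at 11:59 AM + 79 min = 1:18 PM.

1:18 PM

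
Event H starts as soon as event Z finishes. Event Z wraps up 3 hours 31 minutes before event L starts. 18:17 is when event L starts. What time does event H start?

14:46

Event Z ends at 18:17 − 211 min = 14:46.
So event H starts at 14:46.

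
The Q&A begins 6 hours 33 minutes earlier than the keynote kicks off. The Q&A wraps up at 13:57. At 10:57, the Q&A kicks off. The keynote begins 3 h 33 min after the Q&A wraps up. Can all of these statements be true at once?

The keynote starts at 13:57 + 213 min = 17:30.
The Q&A starts at 17:30 − 393 min = 10:57.
That matches the stated 10:57, so the schedule is consistent.

Yes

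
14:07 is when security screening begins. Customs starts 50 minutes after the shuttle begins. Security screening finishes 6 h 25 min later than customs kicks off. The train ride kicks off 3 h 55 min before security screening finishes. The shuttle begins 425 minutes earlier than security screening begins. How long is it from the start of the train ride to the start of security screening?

The shuttle starts at 14:07 − 425 min = 07:02.
Customs starts at 07:02 + 50 min = 07:52.
Security screening ends at 07:52 + 385 min = 14:17.
The train ride starts at 14:17 − 235 min = 10:22.
From 10:22 to 14:07 is 3 h 45 min.

3 h 45 min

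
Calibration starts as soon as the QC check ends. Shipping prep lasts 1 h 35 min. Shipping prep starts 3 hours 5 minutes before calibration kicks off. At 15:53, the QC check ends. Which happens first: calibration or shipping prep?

Calibration starts at 15:53.
Shipping prep starts at 15:53 − 185 min = 12:48.
Calibration starts at 15:53 and shipping prep starts at 12:48, so shipping prep is first.

shipping prep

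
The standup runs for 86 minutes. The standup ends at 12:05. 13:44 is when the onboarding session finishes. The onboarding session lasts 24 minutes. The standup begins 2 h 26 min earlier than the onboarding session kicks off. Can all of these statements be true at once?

The onboarding session starts at 13:44 − 24 min = 13:20.
The standup starts at 13:20 − 146 min = 10:54.
The standup ends at 10:54 + 86 min = 12:20.
But the standup is also said to end at 12:05 — a 15-minute conflict.

No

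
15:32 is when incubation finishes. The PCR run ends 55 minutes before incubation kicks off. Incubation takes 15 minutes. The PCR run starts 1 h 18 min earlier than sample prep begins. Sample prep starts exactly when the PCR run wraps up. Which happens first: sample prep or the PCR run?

the PCR run

Incubation starts at 15:32 − 15 min = 15:17.
The PCR run ends at 15:17 − 55 min = 14:22.
So sample prep starts at 14:22.
The PCR run starts at 14:22 − 78 min = 13:04.
Sample prep starts at 14:22 and the PCR run starts at 13:04, so the PCR run is first.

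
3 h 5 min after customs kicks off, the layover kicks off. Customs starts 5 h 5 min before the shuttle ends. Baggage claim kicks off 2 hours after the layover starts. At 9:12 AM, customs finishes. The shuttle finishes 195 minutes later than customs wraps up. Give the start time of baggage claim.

The shuttle ends at 9:12 AM + 195 min = 12:27 PM.
Customs starts at 12:27 PM − 305 min = 7:22 AM.
The layover starts at 7:22 AM + 185 min = 10:27 AM.
Baggage claim starts at 10:27 AM + 120 min = 12:27 PM.

12:27 PM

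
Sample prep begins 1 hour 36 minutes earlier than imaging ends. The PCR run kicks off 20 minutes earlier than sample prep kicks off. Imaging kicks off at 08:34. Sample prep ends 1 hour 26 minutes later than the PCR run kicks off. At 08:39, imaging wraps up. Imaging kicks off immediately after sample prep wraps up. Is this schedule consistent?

Sample prep starts at 08:39 − 96 min = 07:03.
The PCR run starts at 07:03 − 20 min = 06:43.
Sample prep ends at 06:43 + 86 min = 08:09.
So imaging starts at 08:09.
But imaging is also said to start at 08:34 — a 25-minute conflict.

No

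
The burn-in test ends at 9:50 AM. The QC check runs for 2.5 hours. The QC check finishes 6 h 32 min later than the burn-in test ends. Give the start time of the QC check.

1:52 PM

The QC check ends at 9:50 AM + 392 min = 4:22 PM.
The QC check starts at 4:22 PM − 150 min = 1:52 PM.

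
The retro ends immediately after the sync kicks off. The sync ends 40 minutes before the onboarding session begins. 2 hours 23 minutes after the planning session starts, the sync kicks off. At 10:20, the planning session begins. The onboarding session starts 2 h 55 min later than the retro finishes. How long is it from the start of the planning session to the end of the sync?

The sync starts at 10:20 + 143 min = 12:43.
So the retro ends at 12:43.
The onboarding session starts at 12:43 + 175 min = 15:38.
The sync ends at 15:38 − 40 min = 14:58.
From 10:20 to 14:58 is 4 hours 38 minutes.

4 hours 38 minutes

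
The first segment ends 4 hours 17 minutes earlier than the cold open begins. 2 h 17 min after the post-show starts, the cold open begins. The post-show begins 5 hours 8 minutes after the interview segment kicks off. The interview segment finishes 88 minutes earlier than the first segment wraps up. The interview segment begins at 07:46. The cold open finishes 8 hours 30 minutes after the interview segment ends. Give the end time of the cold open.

17:56

The post-show starts at 07:46 + 308 min = 12:54.
The cold open starts at 12:54 + 137 min = 15:11.
The first segment ends at 15:11 − 257 min = 10:54.
The interview segment ends at 10:54 − 88 min = 09:26.
The cold open ends at 09:26 + 510 min = 17:56.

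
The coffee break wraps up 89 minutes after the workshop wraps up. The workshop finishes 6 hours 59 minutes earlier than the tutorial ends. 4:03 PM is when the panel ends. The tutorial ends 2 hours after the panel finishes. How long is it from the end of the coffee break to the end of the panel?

3 hours 30 minutes

The tutorial ends at 4:03 PM + 120 min = 6:03 PM.
The workshop ends at 6:03 PM − 419 min = 11:04 AM.
The coffee break ends at 11:04 AM + 89 min = 12:33 PM.
From 12:33 PM to 4:03 PM is 3 hours 30 minutes.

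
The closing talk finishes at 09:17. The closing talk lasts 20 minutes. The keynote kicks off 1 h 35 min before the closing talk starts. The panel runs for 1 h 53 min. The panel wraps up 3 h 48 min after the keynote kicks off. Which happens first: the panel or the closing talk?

The closing talk starts at 09:17 − 20 min = 08:57.
The keynote starts at 08:57 − 95 min = 07:22.
The panel ends at 07:22 + 228 min = 11:10.
The panel starts at 11:10 − 113 min = 09:17.
The panel starts at 09:17 and the closing talk starts at 08:57, so the closing talk is first.

the closing talk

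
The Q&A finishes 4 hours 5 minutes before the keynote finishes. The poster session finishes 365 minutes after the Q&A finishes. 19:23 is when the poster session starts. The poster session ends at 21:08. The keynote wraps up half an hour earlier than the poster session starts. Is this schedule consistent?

The keynote ends at 19:23 − 30 min = 18:53.
The Q&A ends at 18:53 − 245 min = 14:48.
The poster session ends at 14:48 + 365 min = 20:53.
But the poster session is also said to end at 21:08 — a 15-minute conflict.

No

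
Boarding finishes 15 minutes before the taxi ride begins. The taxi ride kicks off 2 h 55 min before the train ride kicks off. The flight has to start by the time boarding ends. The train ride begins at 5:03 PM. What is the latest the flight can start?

The taxi ride starts at 5:03 PM − 175 min = 2:08 PM.
Boarding ends at 2:08 PM − 15 min = 1:53 PM.
The flight is bounded by boarding, so the latest it can start is 1:53 PM.

1:53 PM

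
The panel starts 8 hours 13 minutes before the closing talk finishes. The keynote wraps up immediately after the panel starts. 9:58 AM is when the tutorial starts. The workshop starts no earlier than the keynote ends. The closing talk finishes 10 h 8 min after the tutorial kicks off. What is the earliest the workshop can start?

11:53 AM

The closing talk ends at 9:58 AM + 608 min = 8:06 PM.
The panel starts at 8:06 PM − 493 min = 11:53 AM.
So the keynote ends at 11:53 AM.
The workshop is bounded by the keynote, so the earliest it can start is 11:53 AM.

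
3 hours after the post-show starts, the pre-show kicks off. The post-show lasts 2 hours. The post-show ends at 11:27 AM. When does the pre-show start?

12:27 PM

The post-show starts at 11:27 AM − 120 min = 9:27 AM.
The pre-show starts at 9:27 AM + 180 min = 12:27 PM.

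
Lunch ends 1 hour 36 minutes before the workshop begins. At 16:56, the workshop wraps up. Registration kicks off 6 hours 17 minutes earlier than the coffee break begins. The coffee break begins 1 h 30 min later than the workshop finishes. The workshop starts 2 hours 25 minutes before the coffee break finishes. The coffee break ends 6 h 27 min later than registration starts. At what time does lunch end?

14:35

The coffee break starts at 16:56 + 90 min = 18:26.
Registration starts at 18:26 − 377 min = 12:09.
The coffee break ends at 12:09 + 387 min = 18:36.
The workshop starts at 18:36 − 145 min = 16:11.
Lunch ends at 16:11 − 96 min = 14:35.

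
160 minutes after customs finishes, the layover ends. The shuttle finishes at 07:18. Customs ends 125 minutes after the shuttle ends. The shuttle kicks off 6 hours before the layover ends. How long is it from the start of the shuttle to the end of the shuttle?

Customs ends at 07:18 + 125 min = 09:23.
The layover ends at 09:23 + 160 min = 12:03.
The shuttle starts at 12:03 − 360 min = 06:03.
From 06:03 to 07:18 is 75 minutes.

75 minutes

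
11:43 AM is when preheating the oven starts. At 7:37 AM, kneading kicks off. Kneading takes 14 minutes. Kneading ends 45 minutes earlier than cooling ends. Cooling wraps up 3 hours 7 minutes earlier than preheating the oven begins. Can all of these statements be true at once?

Yes

Cooling ends at 11:43 AM − 187 min = 8:36 AM.
Kneading ends at 8:36 AM − 45 min = 7:51 AM.
Kneading starts at 7:51 AM − 14 min = 7:37 AM.
That matches the stated 7:37 AM, so the schedule is consistent.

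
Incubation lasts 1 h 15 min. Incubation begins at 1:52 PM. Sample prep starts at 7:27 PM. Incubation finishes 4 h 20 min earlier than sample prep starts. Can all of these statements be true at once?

Incubation ends at 7:27 PM − 260 min = 3:07 PM.
Incubation starts at 3:07 PM − 75 min = 1:52 PM.
That matches the stated 1:52 PM, so the schedule is consistent.

Yes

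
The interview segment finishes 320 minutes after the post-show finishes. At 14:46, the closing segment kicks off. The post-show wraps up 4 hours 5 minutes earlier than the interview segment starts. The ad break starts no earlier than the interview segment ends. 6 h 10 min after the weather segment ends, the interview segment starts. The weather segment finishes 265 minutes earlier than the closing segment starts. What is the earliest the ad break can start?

17:46

The weather segment ends at 14:46 − 265 min = 10:21.
The interview segment starts at 10:21 + 370 min = 16:31.
The post-show ends at 16:31 − 245 min = 12:26.
The interview segment ends at 12:26 + 320 min = 17:46.
The ad break is bounded by the interview segment, so the earliest it can start is 17:46.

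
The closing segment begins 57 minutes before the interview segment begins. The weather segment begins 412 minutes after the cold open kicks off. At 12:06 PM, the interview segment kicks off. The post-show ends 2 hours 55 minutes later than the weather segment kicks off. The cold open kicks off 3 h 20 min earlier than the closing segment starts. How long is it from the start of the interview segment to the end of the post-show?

The closing segment starts at 12:06 PM − 57 min = 11:09 AM.
The cold open starts at 11:09 AM − 200 min = 7:49 AM.
The weather segment starts at 7:49 AM + 412 min = 2:41 PM.
The post-show ends at 2:41 PM + 175 min = 5:36 PM.
From 12:06 PM to 5:36 PM is 330 minutes.

330 minutes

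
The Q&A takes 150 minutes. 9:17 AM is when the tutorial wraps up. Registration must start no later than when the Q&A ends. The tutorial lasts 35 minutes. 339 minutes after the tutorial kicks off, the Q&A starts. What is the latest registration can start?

The tutorial starts at 9:17 AM − 35 min = 8:42 AM.
The Q&A starts at 8:42 AM + 339 min = 2:21 PM.
The Q&A ends at 2:21 PM + 150 min = 4:51 PM.
Registration is bounded by the Q&A, so the latest it can start is 4:51 PM.

4:51 PM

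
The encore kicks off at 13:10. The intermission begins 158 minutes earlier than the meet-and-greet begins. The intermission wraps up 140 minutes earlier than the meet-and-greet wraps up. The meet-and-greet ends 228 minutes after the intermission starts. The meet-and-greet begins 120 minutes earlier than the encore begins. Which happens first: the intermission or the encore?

the intermission

The meet-and-greet starts at 13:10 − 120 min = 11:10.
The intermission starts at 11:10 − 158 min = 08:32.
The intermission starts at 08:32 and the encore starts at 13:10, so the intermission is first.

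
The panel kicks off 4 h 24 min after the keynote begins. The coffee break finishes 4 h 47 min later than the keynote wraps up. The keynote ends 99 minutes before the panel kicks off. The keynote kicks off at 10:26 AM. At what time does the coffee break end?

5:58 PM

The panel starts at 10:26 AM + 264 min = 2:50 PM.
The keynote ends at 2:50 PM − 99 min = 1:11 PM.
The coffee break ends at 1:11 PM + 287 min = 5:58 PM.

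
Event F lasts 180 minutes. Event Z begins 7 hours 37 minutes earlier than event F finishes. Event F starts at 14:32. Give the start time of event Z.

09:55

Event F ends at 14:32 + 180 min = 17:32.
Event Z starts at 17:32 − 457 min = 09:55.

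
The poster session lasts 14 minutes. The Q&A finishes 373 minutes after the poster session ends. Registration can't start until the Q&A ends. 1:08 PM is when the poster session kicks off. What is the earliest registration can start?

The poster session ends at 1:08 PM + 14 min = 1:22 PM.
The Q&A ends at 1:22 PM + 373 min = 7:35 PM.
Registration is bounded by the Q&A, so the earliest it can start is 7:35 PM.

7:35 PM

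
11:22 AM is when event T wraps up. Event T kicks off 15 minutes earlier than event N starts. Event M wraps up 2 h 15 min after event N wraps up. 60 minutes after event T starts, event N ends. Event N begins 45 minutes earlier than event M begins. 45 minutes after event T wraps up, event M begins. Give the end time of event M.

Event M starts at 11:22 AM + 45 min = 12:07 PM.
Event N starts at 12:07 PM − 45 min = 11:22 AM.
Event T starts at 11:22 AM − 15 min = 11:07 AM.
Event N ends at 11:07 AM + 60 min = 12:07 PM.
Event M ends at 12:07 PM + 135 min = 2:22 PM.

2:22 PM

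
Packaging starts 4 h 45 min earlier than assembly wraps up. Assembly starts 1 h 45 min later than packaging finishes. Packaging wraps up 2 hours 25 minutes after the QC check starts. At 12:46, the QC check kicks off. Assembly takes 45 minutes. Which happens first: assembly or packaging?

Packaging ends at 12:46 + 145 min = 15:11.
Assembly starts at 15:11 + 105 min = 16:56.
Assembly ends at 16:56 + 45 min = 17:41.
Packaging starts at 17:41 − 285 min = 12:56.
Assembly starts at 16:56 and packaging starts at 12:56, so packaging is first.

packaging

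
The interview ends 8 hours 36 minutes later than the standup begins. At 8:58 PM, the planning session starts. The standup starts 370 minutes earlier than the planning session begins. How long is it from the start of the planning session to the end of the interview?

2 hours 26 minutes

The standup starts at 8:58 PM − 370 min = 2:48 PM.
The interview ends at 2:48 PM + 516 min = 11:24 PM.
From 8:58 PM to 11:24 PM is 2 hours 26 minutes.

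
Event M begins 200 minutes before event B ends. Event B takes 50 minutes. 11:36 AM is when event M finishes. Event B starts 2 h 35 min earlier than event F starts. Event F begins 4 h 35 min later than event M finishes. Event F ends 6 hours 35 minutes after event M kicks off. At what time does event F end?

Event F starts at 11:36 AM + 275 min = 4:11 PM.
Event B starts at 4:11 PM − 155 min = 1:36 PM.
Event B ends at 1:36 PM + 50 min = 2:26 PM.
Event M starts at 2:26 PM − 200 min = 11:06 AM.
Event F ends at 11:06 AM + 395 min = 5:41 PM.

5:41 PM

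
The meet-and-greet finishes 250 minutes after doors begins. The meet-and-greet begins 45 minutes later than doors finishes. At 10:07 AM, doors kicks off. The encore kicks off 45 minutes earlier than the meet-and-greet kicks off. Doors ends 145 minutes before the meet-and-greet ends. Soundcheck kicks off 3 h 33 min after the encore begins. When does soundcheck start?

The meet-and-greet ends at 10:07 AM + 250 min = 2:17 PM.
Doors ends at 2:17 PM − 145 min = 11:52 AM.
The meet-and-greet starts at 11:52 AM + 45 min = 12:37 PM.
The encore starts at 12:37 PM − 45 min = 11:52 AM.
Soundcheck starts at 11:52 AM + 213 min = 3:25 PM.

3:25 PM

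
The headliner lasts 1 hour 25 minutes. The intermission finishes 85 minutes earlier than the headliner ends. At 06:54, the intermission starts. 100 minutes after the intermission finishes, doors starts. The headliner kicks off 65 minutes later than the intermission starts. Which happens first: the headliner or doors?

The headliner starts at 06:54 + 65 min = 07:59.
The headliner ends at 07:59 + 85 min = 09:24.
The intermission ends at 09:24 − 85 min = 07:59.
Doors starts at 07:59 + 100 min = 09:39.
The headliner starts at 07:59 and doors starts at 09:39, so the headliner is first.

the headliner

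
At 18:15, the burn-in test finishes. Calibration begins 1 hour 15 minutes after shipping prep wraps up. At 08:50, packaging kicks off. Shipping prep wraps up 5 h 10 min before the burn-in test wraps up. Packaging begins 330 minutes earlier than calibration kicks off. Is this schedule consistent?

Shipping prep ends at 18:15 − 310 min = 13:05.
Calibration starts at 13:05 + 75 min = 14:20.
Packaging starts at 14:20 − 330 min = 08:50.
That matches the stated 08:50, so the schedule is consistent.

Yes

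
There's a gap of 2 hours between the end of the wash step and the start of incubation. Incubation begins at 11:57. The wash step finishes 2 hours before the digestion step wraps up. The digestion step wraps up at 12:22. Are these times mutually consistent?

The wash step ends at 12:22 − 120 min = 10:22.
Incubation starts at 10:22 + 120 min = 12:22.
But incubation is also said to start at 11:57 — a 25-minute conflict.

No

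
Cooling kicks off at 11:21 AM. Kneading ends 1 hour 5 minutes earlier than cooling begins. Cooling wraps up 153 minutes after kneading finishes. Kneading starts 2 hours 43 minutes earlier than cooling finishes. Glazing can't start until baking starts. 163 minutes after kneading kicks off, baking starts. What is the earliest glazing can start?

12:49 PM

Kneading ends at 11:21 AM − 65 min = 10:16 AM.
Cooling ends at 10:16 AM + 153 min = 12:49 PM.
Kneading starts at 12:49 PM − 163 min = 10:06 AM.
Baking starts at 10:06 AM + 163 min = 12:49 PM.
Glazing is bounded by baking, so the earliest it can start is 12:49 PM.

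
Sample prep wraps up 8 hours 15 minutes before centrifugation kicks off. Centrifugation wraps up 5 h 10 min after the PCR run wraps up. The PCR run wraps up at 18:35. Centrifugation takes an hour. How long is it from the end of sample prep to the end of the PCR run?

245 minutes

Centrifugation ends at 18:35 + 310 min = 23:45.
Centrifugation starts at 23:45 − 60 min = 22:45.
Sample prep ends at 22:45 − 495 min = 14:30.
From 14:30 to 18:35 is 245 minutes.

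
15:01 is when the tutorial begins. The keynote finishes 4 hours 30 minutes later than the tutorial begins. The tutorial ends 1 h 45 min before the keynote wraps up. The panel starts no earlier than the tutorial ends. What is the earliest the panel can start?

17:46

The keynote ends at 15:01 + 270 min = 19:31.
The tutorial ends at 19:31 − 105 min = 17:46.
The panel is bounded by the tutorial, so the earliest it can start is 17:46.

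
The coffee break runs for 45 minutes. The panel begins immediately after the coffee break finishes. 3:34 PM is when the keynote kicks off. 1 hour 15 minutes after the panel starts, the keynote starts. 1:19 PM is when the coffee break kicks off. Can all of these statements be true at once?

The coffee break ends at 1:19 PM + 45 min = 2:04 PM.
So the panel starts at 2:04 PM.
The keynote starts at 2:04 PM + 75 min = 3:19 PM.
But the keynote is also said to start at 3:34 PM — a 15-minute conflict.

No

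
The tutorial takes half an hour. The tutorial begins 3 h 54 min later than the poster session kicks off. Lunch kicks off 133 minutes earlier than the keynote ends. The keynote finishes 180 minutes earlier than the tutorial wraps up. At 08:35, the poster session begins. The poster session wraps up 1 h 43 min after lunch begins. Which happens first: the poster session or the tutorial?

The tutorial starts at 08:35 + 234 min = 12:29.
The poster session starts at 08:35 and the tutorial starts at 12:29, so the poster session is first.

the poster session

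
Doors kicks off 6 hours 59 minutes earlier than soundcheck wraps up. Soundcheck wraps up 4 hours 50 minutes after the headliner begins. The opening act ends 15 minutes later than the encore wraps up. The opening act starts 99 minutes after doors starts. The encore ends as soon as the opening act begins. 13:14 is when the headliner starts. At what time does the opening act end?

Soundcheck ends at 13:14 + 290 min = 18:04.
Doors starts at 18:04 − 419 min = 11:05.
The opening act starts at 11:05 + 99 min = 12:44.
So the encore ends at 12:44.
The opening act ends at 12:44 + 15 min = 12:59.

12:59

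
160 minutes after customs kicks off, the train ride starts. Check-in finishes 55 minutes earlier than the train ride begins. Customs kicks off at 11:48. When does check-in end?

13:33

The train ride starts at 11:48 + 160 min = 14:28.
Check-in ends at 14:28 − 55 min = 13:33.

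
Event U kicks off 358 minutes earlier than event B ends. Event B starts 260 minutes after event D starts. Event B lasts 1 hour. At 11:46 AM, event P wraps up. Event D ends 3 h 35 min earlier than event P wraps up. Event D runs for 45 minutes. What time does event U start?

Event D ends at 11:46 AM − 215 min = 8:11 AM.
Event D starts at 8:11 AM − 45 min = 7:26 AM.
Event B starts at 7:26 AM + 260 min = 11:46 AM.
Event B ends at 11:46 AM + 60 min = 12:46 PM.
Event U starts at 12:46 PM − 358 min = 6:48 AM.

6:48 AM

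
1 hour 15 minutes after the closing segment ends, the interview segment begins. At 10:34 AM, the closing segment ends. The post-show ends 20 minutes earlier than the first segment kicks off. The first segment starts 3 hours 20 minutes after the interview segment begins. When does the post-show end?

2:49 PM

The interview segment starts at 10:34 AM + 75 min = 11:49 AM.
The first segment starts at 11:49 AM + 200 min = 3:09 PM.
The post-show ends at 3:09 PM − 20 min = 2:49 PM.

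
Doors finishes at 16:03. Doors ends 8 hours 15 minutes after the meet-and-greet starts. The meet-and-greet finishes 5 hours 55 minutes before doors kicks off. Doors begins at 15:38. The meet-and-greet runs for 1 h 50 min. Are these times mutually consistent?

No

The meet-and-greet ends at 15:38 − 355 min = 09:43.
The meet-and-greet starts at 09:43 − 110 min = 07:53.
Doors ends at 07:53 + 495 min = 16:08.
But doors is also said to end at 16:03 — a 5-minute conflict.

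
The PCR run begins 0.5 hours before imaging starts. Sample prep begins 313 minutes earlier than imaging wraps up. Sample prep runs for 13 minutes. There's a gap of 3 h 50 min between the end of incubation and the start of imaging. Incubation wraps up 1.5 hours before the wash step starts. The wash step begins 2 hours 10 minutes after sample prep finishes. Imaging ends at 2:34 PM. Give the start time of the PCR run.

Sample prep starts at 2:34 PM − 313 min = 9:21 AM.
Sample prep ends at 9:21 AM + 13 min = 9:34 AM.
The wash step starts at 9:34 AM + 130 min = 11:44 AM.
Incubation ends at 11:44 AM − 90 min = 10:14 AM.
Imaging starts at 10:14 AM + 230 min = 2:04 PM.
The PCR run starts at 2:04 PM − 30 min = 1:34 PM.

1:34 PM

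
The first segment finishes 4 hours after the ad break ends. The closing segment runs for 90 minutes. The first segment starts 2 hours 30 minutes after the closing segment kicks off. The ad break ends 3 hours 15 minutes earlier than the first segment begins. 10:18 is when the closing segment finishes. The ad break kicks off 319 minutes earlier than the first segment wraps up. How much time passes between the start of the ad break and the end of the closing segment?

The closing segment starts at 10:18 − 90 min = 08:48.
The first segment starts at 08:48 + 150 min = 11:18.
The ad break ends at 11:18 − 195 min = 08:03.
The first segment ends at 08:03 + 240 min = 12:03.
The ad break starts at 12:03 − 319 min = 06:44.
From 06:44 to 10:18 is 3 h 34 min.

3 h 34 min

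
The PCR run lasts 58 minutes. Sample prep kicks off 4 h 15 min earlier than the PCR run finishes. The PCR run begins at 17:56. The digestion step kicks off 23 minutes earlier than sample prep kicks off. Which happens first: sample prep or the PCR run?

The PCR run ends at 17:56 + 58 min = 18:54.
Sample prep starts at 18:54 − 255 min = 14:39.
Sample prep starts at 14:39 and the PCR run starts at 17:56, so sample prep is first.

sample prep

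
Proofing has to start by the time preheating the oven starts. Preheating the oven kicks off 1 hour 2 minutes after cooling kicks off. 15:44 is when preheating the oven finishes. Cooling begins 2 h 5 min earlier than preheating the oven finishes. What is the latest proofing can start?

14:41

Cooling starts at 15:44 − 125 min = 13:39.
Preheating the oven starts at 13:39 + 62 min = 14:41.
Proofing is bounded by preheating the oven, so the latest it can start is 14:41.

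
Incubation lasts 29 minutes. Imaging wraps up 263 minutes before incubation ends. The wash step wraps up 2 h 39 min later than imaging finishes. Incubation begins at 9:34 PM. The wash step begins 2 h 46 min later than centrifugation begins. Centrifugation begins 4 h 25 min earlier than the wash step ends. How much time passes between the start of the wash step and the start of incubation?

Incubation ends at 9:34 PM + 29 min = 10:03 PM.
Imaging ends at 10:03 PM − 263 min = 5:40 PM.
The wash step ends at 5:40 PM + 159 min = 8:19 PM.
Centrifugation starts at 8:19 PM − 265 min = 3:54 PM.
The wash step starts at 3:54 PM + 166 min = 6:40 PM.
From 6:40 PM to 9:34 PM is 2 hours 54 minutes.

2 hours 54 minutes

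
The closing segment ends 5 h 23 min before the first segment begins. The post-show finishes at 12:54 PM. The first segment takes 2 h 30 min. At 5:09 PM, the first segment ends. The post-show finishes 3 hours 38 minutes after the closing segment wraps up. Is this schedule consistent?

The first segment starts at 5:09 PM − 150 min = 2:39 PM.
The closing segment ends at 2:39 PM − 323 min = 9:16 AM.
The post-show ends at 9:16 AM + 218 min = 12:54 PM.
That matches the stated 12:54 PM, so the schedule is consistent.

Yes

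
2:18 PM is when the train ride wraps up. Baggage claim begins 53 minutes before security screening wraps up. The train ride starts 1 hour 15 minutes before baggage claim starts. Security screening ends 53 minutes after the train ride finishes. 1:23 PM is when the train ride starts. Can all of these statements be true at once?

Security screening ends at 2:18 PM + 53 min = 3:11 PM.
Baggage claim starts at 3:11 PM − 53 min = 2:18 PM.
The train ride starts at 2:18 PM − 75 min = 1:03 PM.
But the train ride is also said to start at 1:23 PM — a 20-minute conflict.

No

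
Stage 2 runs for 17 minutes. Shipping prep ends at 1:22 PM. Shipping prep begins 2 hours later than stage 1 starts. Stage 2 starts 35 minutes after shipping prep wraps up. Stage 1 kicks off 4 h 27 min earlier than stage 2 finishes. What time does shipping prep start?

11:47 AM

Stage 2 starts at 1:22 PM + 35 min = 1:57 PM.
Stage 2 ends at 1:57 PM + 17 min = 2:14 PM.
Stage 1 starts at 2:14 PM − 267 min = 9:47 AM.
Shipping prep starts at 9:47 AM + 120 min = 11:47 AM.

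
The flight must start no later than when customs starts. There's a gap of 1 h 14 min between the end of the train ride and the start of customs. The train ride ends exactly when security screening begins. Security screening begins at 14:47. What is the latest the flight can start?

16:01

The train ride ends at 14:47.
Customs starts at 14:47 + 74 min = 16:01.
The flight is bounded by customs, so the latest it can start is 16:01.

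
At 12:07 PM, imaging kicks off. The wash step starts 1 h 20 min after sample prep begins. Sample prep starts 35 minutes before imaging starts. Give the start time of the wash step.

12:52 PM

Sample prep starts at 12:07 PM − 35 min = 11:32 AM.
The wash step starts at 11:32 AM + 80 min = 12:52 PM.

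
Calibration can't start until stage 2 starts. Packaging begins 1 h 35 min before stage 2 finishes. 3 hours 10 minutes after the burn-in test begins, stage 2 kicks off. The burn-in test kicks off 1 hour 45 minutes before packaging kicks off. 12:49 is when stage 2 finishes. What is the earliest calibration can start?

12:39

Packaging starts at 12:49 − 95 min = 11:14.
The burn-in test starts at 11:14 − 105 min = 09:29.
Stage 2 starts at 09:29 + 190 min = 12:39.
Calibration is bounded by stage 2, so the earliest it can start is 12:39.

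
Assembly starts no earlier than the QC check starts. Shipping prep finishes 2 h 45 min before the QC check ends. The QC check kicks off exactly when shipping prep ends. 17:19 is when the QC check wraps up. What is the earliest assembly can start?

14:34

Shipping prep ends at 17:19 − 165 min = 14:34.
So the QC check starts at 14:34.
Assembly is bounded by the QC check, so the earliest it can start is 14:34.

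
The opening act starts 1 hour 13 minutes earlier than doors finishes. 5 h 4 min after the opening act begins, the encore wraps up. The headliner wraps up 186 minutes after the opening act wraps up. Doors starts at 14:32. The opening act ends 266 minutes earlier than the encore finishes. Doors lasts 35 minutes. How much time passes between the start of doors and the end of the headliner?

3 h 6 min

Doors ends at 14:32 + 35 min = 15:07.
The opening act starts at 15:07 − 73 min = 13:54.
The encore ends at 13:54 + 304 min = 18:58.
The opening act ends at 18:58 − 266 min = 14:32.
The headliner ends at 14:32 + 186 min = 17:38.
From 14:32 to 17:38 is 3 h 6 min.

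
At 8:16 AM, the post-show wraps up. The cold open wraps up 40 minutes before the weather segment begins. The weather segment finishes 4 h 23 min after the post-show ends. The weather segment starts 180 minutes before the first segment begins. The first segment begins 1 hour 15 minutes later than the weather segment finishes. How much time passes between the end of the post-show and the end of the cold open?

118 minutes

The weather segment ends at 8:16 AM + 263 min = 12:39 PM.
The first segment starts at 12:39 PM + 75 min = 1:54 PM.
The weather segment starts at 1:54 PM − 180 min = 10:54 AM.
The cold open ends at 10:54 AM − 40 min = 10:14 AM.
From 8:16 AM to 10:14 AM is 118 minutes.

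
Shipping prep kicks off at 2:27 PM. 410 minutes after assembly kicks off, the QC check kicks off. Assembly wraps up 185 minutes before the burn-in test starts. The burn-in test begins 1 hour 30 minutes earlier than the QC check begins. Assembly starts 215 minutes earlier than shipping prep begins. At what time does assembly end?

Assembly starts at 2:27 PM − 215 min = 10:52 AM.
The QC check starts at 10:52 AM + 410 min = 5:42 PM.
The burn-in test starts at 5:42 PM − 90 min = 4:12 PM.
Assembly ends at 4:12 PM − 185 min = 1:07 PM.

1:07 PM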